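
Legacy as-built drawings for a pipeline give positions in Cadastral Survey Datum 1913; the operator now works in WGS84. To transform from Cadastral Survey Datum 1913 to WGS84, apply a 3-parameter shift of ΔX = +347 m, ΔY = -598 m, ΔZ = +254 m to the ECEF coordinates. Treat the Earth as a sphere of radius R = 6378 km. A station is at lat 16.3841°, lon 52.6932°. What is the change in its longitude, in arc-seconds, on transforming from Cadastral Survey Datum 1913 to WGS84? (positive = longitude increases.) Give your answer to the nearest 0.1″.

sin φ = 0.282075, cos φ = 0.959392, sin λ = 0.795402, cos λ = 0.606083.
East component: ΔE = −sin λ·ΔX + cos λ·ΔY = −(0.795402)(347) + (0.606083)(-598) = -638.44 m.
1° of latitude spans πR/180 = 111317 m; at latitude φ, 1° of longitude spans that × cos φ = 106796.8 m, so Δλ = -638.44 / 106796.8 × 3600 = -21.521″.

Δλ = -21.5″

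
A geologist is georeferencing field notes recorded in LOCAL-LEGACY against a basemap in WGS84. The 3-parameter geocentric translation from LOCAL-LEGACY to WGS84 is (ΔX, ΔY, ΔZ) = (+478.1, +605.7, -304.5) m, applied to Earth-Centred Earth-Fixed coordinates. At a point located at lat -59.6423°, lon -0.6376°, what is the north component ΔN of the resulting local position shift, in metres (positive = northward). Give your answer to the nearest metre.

ΔN = 253 m

At φ = -59.6423°, λ = -0.6376°: sin φ = -0.862887, cos φ = 0.505397, sin λ = -0.011128, cos λ = 0.999938.
ΔN = −sin φ cos λ·ΔX − sin φ sin λ·ΔY + cos φ·ΔZ = −(-0.862887)(0.999938)(478.1) − (-0.862887)(-0.011128)(605.7) + (0.505397)(-304.5) = 252.81 m.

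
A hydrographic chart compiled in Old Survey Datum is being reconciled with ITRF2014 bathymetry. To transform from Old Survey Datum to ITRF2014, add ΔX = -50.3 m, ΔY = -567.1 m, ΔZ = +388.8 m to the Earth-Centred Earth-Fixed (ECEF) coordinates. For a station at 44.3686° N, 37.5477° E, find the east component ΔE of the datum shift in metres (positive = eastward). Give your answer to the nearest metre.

ΔE = -419 m

At φ = 44.3686°, λ = 37.5477°: sin φ = 0.699272, cos φ = 0.714856, sin λ = 0.609422, cos λ = 0.792846.
ΔE = −sin λ·ΔX + cos λ·ΔY = −(0.609422)·(-50.3) + (0.792846)·(-567.1) = -418.97 m.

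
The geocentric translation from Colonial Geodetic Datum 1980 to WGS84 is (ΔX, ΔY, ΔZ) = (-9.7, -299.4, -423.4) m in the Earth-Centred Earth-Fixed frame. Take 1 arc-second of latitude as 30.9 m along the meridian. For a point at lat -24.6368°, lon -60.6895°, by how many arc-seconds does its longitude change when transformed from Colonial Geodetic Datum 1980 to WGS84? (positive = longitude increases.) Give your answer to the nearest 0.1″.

sin φ = -0.416865, cos φ = 0.908969, sin λ = -0.871980, cos λ = 0.489542.
East component: ΔE = −sin λ·ΔX + cos λ·ΔY = −(-0.871980)(-9.7) + (0.489542)(-299.4) = -155.03 m.
1° of latitude spans 3600 × 30.90 = 111240 m; at latitude φ, 1° of longitude spans that × cos φ = 101113.7 m, so Δλ = -155.03 / 101113.7 × 3600 = -5.520″.

Δλ = -5.5″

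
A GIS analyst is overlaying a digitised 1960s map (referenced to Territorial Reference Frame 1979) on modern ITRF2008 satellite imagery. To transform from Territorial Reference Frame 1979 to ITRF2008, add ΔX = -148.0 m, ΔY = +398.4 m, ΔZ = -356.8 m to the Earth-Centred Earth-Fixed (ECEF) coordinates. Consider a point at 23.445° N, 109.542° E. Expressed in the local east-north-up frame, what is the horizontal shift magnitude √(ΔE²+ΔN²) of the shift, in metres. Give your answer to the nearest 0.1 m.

496.5 m

The local east axis at (φ, λ) is (−sin λ, cos λ, 0), so ΔE = −sin(109.542°)·(-148.0) + cos(109.542°)·398.4 = 6.21 m.
The local north axis is (−sin φ cos λ, −sin φ sin λ, cos φ), giving ΔN = -19.697 − 149.380 − 327.343 = -496.42 m.
Horizontal magnitude = √(ΔE² + ΔN²) = √(6.21² + (-496.42)²) = 496.46 m.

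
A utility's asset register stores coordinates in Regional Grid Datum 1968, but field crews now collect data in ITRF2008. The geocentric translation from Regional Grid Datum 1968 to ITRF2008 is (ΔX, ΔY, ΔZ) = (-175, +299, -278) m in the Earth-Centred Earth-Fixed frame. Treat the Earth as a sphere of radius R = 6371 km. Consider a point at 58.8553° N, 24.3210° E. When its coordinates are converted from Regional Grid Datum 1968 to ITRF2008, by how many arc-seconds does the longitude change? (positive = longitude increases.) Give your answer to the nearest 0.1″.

sin φ = 0.855864, cos φ = 0.517201, sin λ = 0.411848, cos λ = 0.911252.
East component: ΔE = −sin λ·ΔX + cos λ·ΔY = −(0.411848)(-175) + (0.911252)(299) = 344.54 m.
1° of latitude spans πR/180 = 111195 m; at latitude φ, 1° of longitude spans that × cos φ = 57510.1 m, so Δλ = 344.54 / 57510.1 × 3600 = 21.567″.

Δλ = 21.6″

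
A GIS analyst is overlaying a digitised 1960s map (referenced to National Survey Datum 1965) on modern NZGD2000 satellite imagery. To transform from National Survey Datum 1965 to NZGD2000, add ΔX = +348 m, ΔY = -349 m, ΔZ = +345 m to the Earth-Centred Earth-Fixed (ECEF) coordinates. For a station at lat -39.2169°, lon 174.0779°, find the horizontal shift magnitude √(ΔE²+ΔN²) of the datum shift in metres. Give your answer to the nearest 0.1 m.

The local east axis at (φ, λ) is (−sin λ, cos λ, 0), so ΔE = −sin(174.0779°)·348 + cos(174.0779°)·(-349) = 311.23 m.
The local north axis is (−sin φ cos λ, −sin φ sin λ, cos φ), giving ΔN = -218.851 − 22.767 + 267.292 = 25.67 m.
Horizontal magnitude = √(ΔE² + ΔN²) = √(311.23² + 25.67²) = 312.29 m.

312.3 m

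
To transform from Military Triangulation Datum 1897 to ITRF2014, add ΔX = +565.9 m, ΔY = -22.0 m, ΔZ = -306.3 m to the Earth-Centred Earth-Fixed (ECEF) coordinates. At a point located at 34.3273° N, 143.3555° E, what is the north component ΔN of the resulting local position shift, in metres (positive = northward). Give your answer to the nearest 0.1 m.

ΔN = 10.5 m

The local north axis is (−sin φ cos λ, −sin φ sin λ, cos φ), giving ΔN = 256.049 + 7.405 − 252.952 = 10.50 m.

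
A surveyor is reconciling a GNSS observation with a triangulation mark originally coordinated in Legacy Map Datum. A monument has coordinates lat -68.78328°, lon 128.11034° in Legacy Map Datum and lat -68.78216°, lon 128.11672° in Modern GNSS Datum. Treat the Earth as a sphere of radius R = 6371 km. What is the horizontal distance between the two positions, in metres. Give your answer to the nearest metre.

285 m

Δφ = -68.78216° − -68.78328° = +0.00112°; Δλ = 128.11672° − 128.11034° = +0.00638°.
1° along a meridian = πR/180 = 111195 m.
ΔN = Δφ × 111195 = 124.5 m; ΔE = Δλ × 111195 × cos(-68.78328°) = +0.00638 × 111195 × 0.361897 = 256.7 m.
Distance = √(ΔE² + ΔN²) = √(256.7² + 124.5²) = 285.3 m.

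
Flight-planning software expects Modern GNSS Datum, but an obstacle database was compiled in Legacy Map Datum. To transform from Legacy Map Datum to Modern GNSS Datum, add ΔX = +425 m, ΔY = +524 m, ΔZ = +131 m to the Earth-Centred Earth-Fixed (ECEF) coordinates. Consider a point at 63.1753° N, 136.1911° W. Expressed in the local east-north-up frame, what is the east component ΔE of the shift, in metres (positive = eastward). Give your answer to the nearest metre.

ΔE = -84 m

At φ = 63.1753°, λ = -136.1911°: sin φ = 0.892391, cos φ = 0.451262, sin λ = -0.692255, cos λ = -0.721653.
ΔE = −sin λ·ΔX + cos λ·ΔY = −(-0.692255)·(425) + (-0.721653)·(524) = -83.94 m.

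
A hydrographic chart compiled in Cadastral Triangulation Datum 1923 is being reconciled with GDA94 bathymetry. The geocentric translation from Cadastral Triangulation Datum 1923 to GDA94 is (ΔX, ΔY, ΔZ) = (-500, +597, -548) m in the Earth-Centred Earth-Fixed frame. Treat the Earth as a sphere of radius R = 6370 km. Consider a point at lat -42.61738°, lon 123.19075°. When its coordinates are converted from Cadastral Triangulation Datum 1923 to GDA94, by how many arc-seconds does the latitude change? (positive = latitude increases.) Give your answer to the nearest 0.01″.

Δφ = 3.90″

sin φ = -0.677099, cos φ = 0.735892, sin λ = 0.836853, cos λ = -0.547428.
North component: ΔN = −sin φ cos λ·ΔX − sin φ sin λ·ΔY + cos φ·ΔZ = −(-0.677099)(-0.547428)(-500) − (-0.677099)(0.836853)(597) + (0.735892)(-548) = 120.34 m.
1° of latitude spans πR/180 = 111177 m, so Δφ = 120.34 / 111177 × 3600 = 3.897″.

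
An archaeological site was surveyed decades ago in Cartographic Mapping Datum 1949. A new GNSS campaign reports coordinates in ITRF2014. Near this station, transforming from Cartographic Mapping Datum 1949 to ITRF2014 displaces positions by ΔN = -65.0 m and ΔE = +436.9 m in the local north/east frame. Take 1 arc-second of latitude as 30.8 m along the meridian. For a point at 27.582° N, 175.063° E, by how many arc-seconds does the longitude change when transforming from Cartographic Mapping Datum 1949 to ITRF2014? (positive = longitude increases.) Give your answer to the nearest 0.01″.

At latitude 27.582°, cos φ = 0.886349.
1″ of longitude at this latitude = 30.80 × cos φ = 27.2996 m, so Δλ = 436.9 / 27.2996 = 16.004″.

Δλ = 16.00″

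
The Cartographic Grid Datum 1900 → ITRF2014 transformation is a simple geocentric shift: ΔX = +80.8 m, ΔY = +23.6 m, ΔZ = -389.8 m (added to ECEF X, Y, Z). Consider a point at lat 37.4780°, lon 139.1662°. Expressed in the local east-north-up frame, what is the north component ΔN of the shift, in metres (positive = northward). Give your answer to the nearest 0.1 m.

ΔN = -281.5 m

At φ = 37.4780°, λ = 139.1662°: sin φ = 0.608457, cos φ = 0.793587, sin λ = 0.653867, cos λ = -0.756609.
ΔN = −sin φ cos λ·ΔX − sin φ sin λ·ΔY + cos φ·ΔZ = −(0.608457)(-0.756609)(80.8) − (0.608457)(0.653867)(23.6) + (0.793587)(-389.8) = -281.53 m.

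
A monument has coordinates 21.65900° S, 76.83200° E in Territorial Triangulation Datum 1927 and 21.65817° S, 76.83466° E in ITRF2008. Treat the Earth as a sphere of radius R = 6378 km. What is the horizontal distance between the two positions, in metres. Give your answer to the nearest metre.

290 m

Δφ = -21.65817° − -21.65900° = +0.00083°; Δλ = 76.83466° − 76.83200° = +0.00266°.
1° along a meridian = πR/180 = 111317 m.
ΔN = Δφ × 111317 = 92.4 m; ΔE = Δλ × 111317 × cos(-21.65900°) = +0.00266 × 111317 × 0.929397 = 275.2 m.
Distance = √(ΔE² + ΔN²) = √(275.2² + 92.4²) = 290.3 m.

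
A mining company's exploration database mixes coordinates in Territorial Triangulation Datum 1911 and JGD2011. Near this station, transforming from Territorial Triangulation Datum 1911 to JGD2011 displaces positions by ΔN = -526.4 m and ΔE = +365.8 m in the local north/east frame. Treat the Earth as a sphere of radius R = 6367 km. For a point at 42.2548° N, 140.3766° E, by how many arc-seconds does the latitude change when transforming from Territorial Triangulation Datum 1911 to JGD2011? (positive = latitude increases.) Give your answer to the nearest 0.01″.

On a sphere of radius R, 1 rad of latitude = R, so Δφ = ΔN / R = -526.4 / 6367000 = -8.2676e-05 rad = -17.053″.

Δφ = -17.05″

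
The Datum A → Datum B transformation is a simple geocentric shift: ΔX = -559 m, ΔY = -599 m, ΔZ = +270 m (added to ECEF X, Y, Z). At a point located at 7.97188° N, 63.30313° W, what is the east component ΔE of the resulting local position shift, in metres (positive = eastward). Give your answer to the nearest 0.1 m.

At φ = 7.97188°, λ = -63.30313°: sin φ = 0.138687, cos φ = 0.990336, sin λ = -0.893396, cos λ = 0.449270.
ΔE = −sin λ·ΔX + cos λ·ΔY = −(-0.893396)·(-559) + (0.449270)·(-599) = -768.52 m.

ΔE = -768.5 m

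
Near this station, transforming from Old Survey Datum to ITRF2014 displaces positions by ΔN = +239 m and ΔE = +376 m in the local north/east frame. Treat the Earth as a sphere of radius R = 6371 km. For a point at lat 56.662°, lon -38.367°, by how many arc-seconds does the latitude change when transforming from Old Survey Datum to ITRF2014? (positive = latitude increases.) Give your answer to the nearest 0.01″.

On a sphere of radius R, 1 rad of latitude = R, so Δφ = ΔN / R = 239.0 / 6371000 = 3.7514e-05 rad = 7.738″.

Δφ = 7.74″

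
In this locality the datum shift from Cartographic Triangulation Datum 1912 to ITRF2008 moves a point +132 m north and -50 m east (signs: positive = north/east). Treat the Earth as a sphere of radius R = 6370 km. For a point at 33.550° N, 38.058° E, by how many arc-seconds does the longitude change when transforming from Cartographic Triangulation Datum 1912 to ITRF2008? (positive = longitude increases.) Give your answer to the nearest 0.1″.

At latitude 33.550°, cos φ = 0.833404.
One radian of longitude at latitude φ spans R cos φ, so Δλ = ΔE / (R cos φ) = -50.0 / (6370000 × 0.833404) = -9.4184e-06 rad = -1.943″.

Δλ = -1.9″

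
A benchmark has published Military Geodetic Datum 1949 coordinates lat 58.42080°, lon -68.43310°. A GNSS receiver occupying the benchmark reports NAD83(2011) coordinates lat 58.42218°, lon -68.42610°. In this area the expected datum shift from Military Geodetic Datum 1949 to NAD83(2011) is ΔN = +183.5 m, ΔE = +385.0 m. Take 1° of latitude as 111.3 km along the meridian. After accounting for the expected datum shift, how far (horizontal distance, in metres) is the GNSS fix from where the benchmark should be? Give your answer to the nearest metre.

Observed coordinate differences: Δφ = +0.00138°, Δλ = +0.00700°.
Converting to metres (1° lat = 111300 m, cos φ = 0.523677): observed ΔN = 153.6 m, observed ΔE = 408.0 m.
Subtracting the expected shift leaves a residual of 153.6 − (183.5) = -29.9 m north and 408.0 − (385.0) = 23.0 m east.
Residual distance = √((-29.9)² + 23.0²) = 37.7 m.

38 m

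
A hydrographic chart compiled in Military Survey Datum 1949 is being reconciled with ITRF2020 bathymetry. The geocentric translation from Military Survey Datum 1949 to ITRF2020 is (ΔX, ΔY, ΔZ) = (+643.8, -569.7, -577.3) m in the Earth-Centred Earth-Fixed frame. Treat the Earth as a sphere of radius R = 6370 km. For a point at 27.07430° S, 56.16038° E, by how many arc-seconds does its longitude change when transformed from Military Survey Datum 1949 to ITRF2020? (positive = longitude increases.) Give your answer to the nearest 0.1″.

Δλ = -31.0″

sin φ = -0.455146, cos φ = 0.890417, sin λ = 0.830600, cos λ = 0.556870.
East component: ΔE = −sin λ·ΔX + cos λ·ΔY = −(0.830600)(643.8) + (0.556870)(-569.7) = -851.99 m.
1° of latitude spans πR/180 = 111177 m; at latitude φ, 1° of longitude spans that × cos φ = 98994.3 m, so Δλ = -851.99 / 98994.3 × 3600 = -30.983″.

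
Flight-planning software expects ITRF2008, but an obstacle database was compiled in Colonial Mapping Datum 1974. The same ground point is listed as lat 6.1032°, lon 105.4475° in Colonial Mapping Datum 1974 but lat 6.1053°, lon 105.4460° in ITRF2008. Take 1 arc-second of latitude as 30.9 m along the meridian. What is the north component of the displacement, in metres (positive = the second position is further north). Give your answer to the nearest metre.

ΔN = 234 m

Δφ = 6.1053° − 6.1032° = +0.0021°; Δλ = 105.4460° − 105.4475° = -0.0015°.
1° of latitude = 3600 × 30.90 = 111240 m.
ΔN = Δφ × 111240 = 233.6 m; ΔE = Δλ × 111240 × cos(6.1032°) = -0.0015 × 111240 × 0.994332 = -165.9 m.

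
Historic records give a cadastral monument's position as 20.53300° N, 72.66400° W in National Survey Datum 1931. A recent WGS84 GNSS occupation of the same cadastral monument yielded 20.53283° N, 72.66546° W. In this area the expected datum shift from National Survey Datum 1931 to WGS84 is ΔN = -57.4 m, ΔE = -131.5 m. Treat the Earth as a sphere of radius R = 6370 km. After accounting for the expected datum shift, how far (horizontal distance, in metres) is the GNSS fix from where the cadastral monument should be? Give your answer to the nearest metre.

44 m

Observed coordinate differences: Δφ = -0.00017°, Δλ = -0.00146°.
Converting to metres (1° lat = 111177 m, cos φ = 0.936470): observed ΔN = -18.9 m, observed ΔE = -152.0 m.
Subtracting the expected shift leaves a residual of -18.9 − (-57.4) = 38.5 m north and -152.0 − (-131.5) = -20.5 m east.
Residual distance = √(38.5² + (-20.5)²) = 43.6 m.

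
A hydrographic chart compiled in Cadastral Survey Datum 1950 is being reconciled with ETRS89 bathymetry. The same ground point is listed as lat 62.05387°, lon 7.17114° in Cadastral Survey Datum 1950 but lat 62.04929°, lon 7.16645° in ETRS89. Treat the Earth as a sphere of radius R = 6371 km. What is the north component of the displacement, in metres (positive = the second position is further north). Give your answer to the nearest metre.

ΔN = -509 m

Δφ = 62.04929° − 62.05387° = -0.00458°; Δλ = 7.16645° − 7.17114° = -0.00469°.
1° along a meridian = πR/180 = 111195 m.
ΔN = Δφ × 111195 = -509.3 m; ΔE = Δλ × 111195 × cos(62.05387°) = -0.00469 × 111195 × 0.468641 = -244.4 m.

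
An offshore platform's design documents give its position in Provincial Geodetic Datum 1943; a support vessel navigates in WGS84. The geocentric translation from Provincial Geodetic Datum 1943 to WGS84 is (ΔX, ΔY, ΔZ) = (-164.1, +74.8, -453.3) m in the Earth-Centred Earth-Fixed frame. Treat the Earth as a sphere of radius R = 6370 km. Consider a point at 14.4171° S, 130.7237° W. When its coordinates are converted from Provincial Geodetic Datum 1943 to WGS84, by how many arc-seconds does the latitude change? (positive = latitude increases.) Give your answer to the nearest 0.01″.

Δφ = -13.81″

sin φ = -0.248979, cos φ = 0.968509, sin λ = -0.757865, cos λ = -0.652412.
North component: ΔN = −sin φ cos λ·ΔX − sin φ sin λ·ΔY + cos φ·ΔZ = −(-0.248979)(-0.652412)(-164.1) − (-0.248979)(-0.757865)(74.8) + (0.968509)(-453.3) = -426.48 m.
1° of latitude spans πR/180 = 111177 m, so Δφ = -426.48 / 111177 × 3600 = -13.810″.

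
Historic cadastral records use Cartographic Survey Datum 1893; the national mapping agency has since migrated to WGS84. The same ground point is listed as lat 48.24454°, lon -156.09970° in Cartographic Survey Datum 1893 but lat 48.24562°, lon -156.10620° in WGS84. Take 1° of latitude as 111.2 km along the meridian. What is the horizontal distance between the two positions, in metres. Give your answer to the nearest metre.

Δφ = 48.24562° − 48.24454° = +0.00108°; Δλ = -156.10620° − -156.09970° = -0.00650°.
ΔN = Δφ × 111200 = 120.1 m; ΔE = Δλ × 111200 × cos(48.24454°) = -0.00650 × 111200 × 0.665953 = -481.4 m.
Distance = √(ΔE² + ΔN²) = √((-481.4)² + 120.1²) = 496.1 m.

496 m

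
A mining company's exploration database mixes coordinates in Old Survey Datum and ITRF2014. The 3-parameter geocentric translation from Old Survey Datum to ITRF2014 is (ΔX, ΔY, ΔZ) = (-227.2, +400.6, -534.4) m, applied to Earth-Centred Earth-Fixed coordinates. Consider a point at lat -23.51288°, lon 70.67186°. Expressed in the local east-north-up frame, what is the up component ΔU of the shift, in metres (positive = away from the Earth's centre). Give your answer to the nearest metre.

ΔU = 491 m

The local up (radial) axis is (cos φ cos λ, cos φ sin λ, sin φ), giving ΔU = -68.955 + 346.635 + 213.202 = 490.88 m.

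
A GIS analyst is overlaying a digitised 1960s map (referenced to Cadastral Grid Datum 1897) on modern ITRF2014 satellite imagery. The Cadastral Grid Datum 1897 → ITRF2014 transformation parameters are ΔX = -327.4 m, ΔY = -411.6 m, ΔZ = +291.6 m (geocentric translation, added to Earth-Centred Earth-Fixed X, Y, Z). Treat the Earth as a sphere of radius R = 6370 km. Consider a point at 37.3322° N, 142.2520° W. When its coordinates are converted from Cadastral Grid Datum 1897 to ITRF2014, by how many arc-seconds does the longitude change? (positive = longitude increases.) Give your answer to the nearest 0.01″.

sin φ = 0.606435, cos φ = 0.795133, sin λ = -0.612190, cos λ = -0.790711.
East component: ΔE = −sin λ·ΔX + cos λ·ΔY = −(-0.612190)(-327.4) + (-0.790711)(-411.6) = 125.03 m.
1° of latitude spans πR/180 = 111177 m; at latitude φ, 1° of longitude spans that × cos φ = 88400.9 m, so Δλ = 125.03 / 88400.9 × 3600 = 5.091″.

Δλ = 5.09″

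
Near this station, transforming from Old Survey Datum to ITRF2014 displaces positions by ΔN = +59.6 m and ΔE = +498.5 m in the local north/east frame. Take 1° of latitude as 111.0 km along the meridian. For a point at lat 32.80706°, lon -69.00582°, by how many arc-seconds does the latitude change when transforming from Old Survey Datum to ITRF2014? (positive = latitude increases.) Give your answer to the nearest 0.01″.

1° of latitude = 111.0 km, so Δφ = 59.6 / 111000 = 0.0005369° = 1.933″.

Δφ = 1.93″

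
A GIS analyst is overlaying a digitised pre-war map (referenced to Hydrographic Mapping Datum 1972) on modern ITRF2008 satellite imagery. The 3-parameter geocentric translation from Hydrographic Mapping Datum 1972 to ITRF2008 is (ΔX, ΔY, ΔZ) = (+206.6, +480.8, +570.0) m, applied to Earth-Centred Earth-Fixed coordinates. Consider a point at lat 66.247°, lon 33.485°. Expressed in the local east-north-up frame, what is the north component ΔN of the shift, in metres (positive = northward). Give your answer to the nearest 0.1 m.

ΔN = -170.9 m

At φ = 66.247°, λ = 33.485°: sin φ = 0.915290, cos φ = 0.402795, sin λ = 0.551719, cos λ = 0.834030.
ΔN = −sin φ cos λ·ΔX − sin φ sin λ·ΔY + cos φ·ΔZ = −(0.915290)(0.834030)(206.6) − (0.915290)(0.551719)(480.8) + (0.402795)(570.0) = -170.92 m.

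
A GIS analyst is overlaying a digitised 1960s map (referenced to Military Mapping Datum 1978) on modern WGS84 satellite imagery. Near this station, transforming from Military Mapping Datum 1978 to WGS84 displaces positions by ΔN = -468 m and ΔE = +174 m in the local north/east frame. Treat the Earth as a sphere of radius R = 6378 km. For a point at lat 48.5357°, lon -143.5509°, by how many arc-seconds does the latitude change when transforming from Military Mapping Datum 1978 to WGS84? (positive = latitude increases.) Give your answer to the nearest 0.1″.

On a sphere of radius R, 1 rad of latitude = R, so Δφ = ΔN / R = -468.0 / 6378000 = -7.3377e-05 rad = -15.135″.

Δφ = -15.1″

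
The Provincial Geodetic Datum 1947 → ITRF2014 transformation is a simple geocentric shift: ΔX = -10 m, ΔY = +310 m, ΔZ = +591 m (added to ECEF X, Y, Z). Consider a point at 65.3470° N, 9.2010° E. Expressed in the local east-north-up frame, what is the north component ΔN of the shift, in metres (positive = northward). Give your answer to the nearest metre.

ΔN = 210 m

At φ = 65.3470°, λ = 9.2010°: sin φ = 0.908851, cos φ = 0.417122, sin λ = 0.159898, cos λ = 0.987133.
ΔN = −sin φ cos λ·ΔX − sin φ sin λ·ΔY + cos φ·ΔZ = −(0.908851)(0.987133)(-10) − (0.908851)(0.159898)(310) + (0.417122)(591) = 210.44 m.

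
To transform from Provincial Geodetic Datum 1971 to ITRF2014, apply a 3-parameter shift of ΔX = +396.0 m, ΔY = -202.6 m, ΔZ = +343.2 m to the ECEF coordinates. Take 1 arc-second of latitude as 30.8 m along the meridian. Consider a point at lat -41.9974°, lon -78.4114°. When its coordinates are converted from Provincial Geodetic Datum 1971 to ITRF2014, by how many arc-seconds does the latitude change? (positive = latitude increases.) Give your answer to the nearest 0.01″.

sin φ = -0.669097, cos φ = 0.743175, sin λ = -0.979615, cos λ = 0.200883.
North component: ΔN = −sin φ cos λ·ΔX − sin φ sin λ·ΔY + cos φ·ΔZ = −(-0.669097)(0.200883)(396.0) − (-0.669097)(-0.979615)(-202.6) + (0.743175)(343.2) = 441.08 m.
1° of latitude spans 3600 × 30.80 = 110880 m, so Δφ = 441.08 / 110880 × 3600 = 14.321″.

Δφ = 14.32″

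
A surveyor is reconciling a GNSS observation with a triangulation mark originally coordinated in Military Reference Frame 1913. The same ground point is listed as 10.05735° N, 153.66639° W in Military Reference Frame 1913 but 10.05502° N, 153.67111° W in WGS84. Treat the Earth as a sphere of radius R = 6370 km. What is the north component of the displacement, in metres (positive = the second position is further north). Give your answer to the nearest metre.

Δφ = 10.05502° − 10.05735° = -0.00233°; Δλ = -153.67111° − -153.66639° = -0.00472°.
1° along a meridian = πR/180 = 111177 m.
ΔN = Δφ × 111177 = -259.0 m; ΔE = Δλ × 111177 × cos(10.05735°) = -0.00472 × 111177 × 0.984633 = -516.7 m.

ΔN = -259 m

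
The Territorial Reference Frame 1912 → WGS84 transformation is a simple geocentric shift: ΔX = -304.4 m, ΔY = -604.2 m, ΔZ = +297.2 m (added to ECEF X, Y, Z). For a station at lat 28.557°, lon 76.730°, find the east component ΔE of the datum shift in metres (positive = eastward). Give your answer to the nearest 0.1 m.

The local east axis at (φ, λ) is (−sin λ, cos λ, 0), so ΔE = −sin(76.730°)·(-304.4) + cos(76.730°)·(-604.2) = 157.58 m.

ΔE = 157.6 m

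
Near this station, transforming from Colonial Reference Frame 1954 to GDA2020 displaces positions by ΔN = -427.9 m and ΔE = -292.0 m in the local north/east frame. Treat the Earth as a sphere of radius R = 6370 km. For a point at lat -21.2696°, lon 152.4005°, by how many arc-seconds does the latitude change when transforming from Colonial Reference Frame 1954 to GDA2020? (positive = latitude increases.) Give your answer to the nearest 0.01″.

Δφ = -13.86″

On a sphere of radius R, 1 rad of latitude = R, so Δφ = ΔN / R = -427.9 / 6370000 = -6.7174e-05 rad = -13.856″.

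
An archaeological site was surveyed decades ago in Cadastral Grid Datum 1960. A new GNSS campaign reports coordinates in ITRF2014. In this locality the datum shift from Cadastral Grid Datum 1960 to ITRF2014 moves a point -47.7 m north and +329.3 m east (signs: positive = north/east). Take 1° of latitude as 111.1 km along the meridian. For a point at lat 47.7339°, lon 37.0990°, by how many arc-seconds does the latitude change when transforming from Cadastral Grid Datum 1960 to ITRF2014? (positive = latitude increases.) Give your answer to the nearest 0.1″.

Δφ = -1.5″

1° of latitude = 111.1 km, so Δφ = -47.7 / 111100 = -0.0004293° = -1.546″.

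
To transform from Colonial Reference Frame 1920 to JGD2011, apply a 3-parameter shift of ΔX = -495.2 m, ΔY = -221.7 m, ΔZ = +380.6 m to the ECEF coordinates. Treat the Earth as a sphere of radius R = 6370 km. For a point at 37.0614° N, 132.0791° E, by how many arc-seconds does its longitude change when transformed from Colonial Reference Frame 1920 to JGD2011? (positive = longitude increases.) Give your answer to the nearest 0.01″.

Δλ = 20.94″

sin φ = 0.602671, cos φ = 0.797990, sin λ = 0.742220, cos λ = -0.670156.
East component: ΔE = −sin λ·ΔX + cos λ·ΔY = −(0.742220)(-495.2) + (-0.670156)(-221.7) = 516.12 m.
1° of latitude spans πR/180 = 111177 m; at latitude φ, 1° of longitude spans that × cos φ = 88718.5 m, so Δλ = 516.12 / 88718.5 × 3600 = 20.943″.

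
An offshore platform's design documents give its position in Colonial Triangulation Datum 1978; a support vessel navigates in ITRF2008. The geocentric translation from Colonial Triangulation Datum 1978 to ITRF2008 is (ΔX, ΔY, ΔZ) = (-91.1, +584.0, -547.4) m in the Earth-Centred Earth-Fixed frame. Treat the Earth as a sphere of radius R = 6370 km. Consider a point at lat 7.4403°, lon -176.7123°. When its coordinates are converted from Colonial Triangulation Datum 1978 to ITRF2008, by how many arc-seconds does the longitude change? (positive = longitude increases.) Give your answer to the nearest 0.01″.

sin φ = 0.129493, cos φ = 0.991580, sin λ = -0.057350, cos λ = -0.998354.
East component: ΔE = −sin λ·ΔX + cos λ·ΔY = −(-0.057350)(-91.1) + (-0.998354)(584.0) = -588.26 m.
1° of latitude spans πR/180 = 111177 m; at latitude φ, 1° of longitude spans that × cos φ = 110241.4 m, so Δλ = -588.26 / 110241.4 × 3600 = -19.210″.

Δλ = -19.21″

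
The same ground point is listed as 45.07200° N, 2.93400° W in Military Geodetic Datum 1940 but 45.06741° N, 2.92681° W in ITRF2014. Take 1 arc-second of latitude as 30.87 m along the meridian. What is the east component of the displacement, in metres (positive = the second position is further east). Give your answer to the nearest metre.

ΔE = 564 m

Δφ = 45.06741° − 45.07200° = -0.00459°; Δλ = -2.92681° − -2.93400° = +0.00719°.
1° of latitude = 3600 × 30.87 = 111132 m.
ΔN = Δφ × 111132 = -510.1 m; ΔE = Δλ × 111132 × cos(45.07200°) = +0.00719 × 111132 × 0.706218 = 564.3 m.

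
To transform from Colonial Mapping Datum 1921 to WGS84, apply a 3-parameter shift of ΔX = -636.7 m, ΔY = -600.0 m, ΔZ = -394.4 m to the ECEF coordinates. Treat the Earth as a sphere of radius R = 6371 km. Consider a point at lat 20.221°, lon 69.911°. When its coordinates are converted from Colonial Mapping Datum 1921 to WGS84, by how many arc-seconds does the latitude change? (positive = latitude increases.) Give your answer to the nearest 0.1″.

sin φ = 0.345642, cos φ = 0.938366, sin λ = 0.939160, cos λ = 0.343479.
North component: ΔN = −sin φ cos λ·ΔX − sin φ sin λ·ΔY + cos φ·ΔZ = −(0.345642)(0.343479)(-636.7) − (0.345642)(0.939160)(-600.0) + (0.938366)(-394.4) = -99.73 m.
1° of latitude spans πR/180 = 111195 m, so Δφ = -99.73 / 111195 × 3600 = -3.229″.

Δφ = -3.2″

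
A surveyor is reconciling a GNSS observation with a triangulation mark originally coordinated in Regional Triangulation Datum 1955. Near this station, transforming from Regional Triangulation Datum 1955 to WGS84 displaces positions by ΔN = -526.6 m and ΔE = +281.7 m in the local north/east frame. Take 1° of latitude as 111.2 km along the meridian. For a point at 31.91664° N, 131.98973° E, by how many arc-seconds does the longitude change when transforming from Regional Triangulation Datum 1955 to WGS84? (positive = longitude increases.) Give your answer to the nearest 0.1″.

Δλ = 10.7″

At latitude 31.91664°, cos φ = 0.848818.
1° of longitude at this latitude = 111.2 × cos φ = 94.39 km, so Δλ = 281.7 / 94388.6 = 0.0029845° = 10.744″.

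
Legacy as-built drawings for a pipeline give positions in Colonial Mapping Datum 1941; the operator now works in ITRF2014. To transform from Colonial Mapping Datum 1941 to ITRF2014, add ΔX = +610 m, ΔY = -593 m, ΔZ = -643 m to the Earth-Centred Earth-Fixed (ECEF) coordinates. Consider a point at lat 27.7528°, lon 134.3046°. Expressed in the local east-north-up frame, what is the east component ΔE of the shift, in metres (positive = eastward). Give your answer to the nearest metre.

The local east axis at (φ, λ) is (−sin λ, cos λ, 0), so ΔE = −sin(134.3046°)·610 + cos(134.3046°)·(-593) = -22.34 m.

ΔE = -22 m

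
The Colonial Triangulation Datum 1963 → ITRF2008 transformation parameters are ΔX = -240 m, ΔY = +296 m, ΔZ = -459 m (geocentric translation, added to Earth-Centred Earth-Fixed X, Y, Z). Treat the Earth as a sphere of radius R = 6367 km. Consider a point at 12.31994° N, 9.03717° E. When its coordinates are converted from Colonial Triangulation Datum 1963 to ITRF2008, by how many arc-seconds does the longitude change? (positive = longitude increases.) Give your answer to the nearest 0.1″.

Δλ = 10.9″

sin φ = 0.213370, cos φ = 0.976971, sin λ = 0.157075, cos λ = 0.987587.
East component: ΔE = −sin λ·ΔX + cos λ·ΔY = −(0.157075)(-240) + (0.987587)(296) = 330.02 m.
1° of latitude spans πR/180 = 111125 m; at latitude φ, 1° of longitude spans that × cos φ = 108566.1 m, so Δλ = 330.02 / 108566.1 × 3600 = 10.943″.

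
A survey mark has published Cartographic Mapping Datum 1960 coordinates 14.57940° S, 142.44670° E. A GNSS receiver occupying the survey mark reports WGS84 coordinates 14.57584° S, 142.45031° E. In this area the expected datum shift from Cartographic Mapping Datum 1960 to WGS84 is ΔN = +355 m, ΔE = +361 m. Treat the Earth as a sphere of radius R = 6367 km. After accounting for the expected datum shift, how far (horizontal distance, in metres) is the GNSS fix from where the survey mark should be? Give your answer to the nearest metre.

49 m

Observed coordinate differences: Δφ = +0.00356°, Δλ = +0.00361°.
Converting to metres (1° lat = 111125 m, cos φ = 0.967800): observed ΔN = 395.6 m, observed ΔE = 388.2 m.
Subtracting the expected shift leaves a residual of 395.6 − (355) = 40.6 m north and 388.2 − (361) = 27.2 m east.
Residual distance = √(40.6² + 27.2²) = 48.9 m.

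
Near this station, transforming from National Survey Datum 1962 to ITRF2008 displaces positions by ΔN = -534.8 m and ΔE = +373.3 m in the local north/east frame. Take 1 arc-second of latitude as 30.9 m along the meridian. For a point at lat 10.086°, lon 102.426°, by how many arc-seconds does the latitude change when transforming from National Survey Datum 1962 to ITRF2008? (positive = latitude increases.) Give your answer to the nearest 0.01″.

1″ of latitude = 30.90 m, so Δφ = -534.8 / 30.90 = -17.307″.

Δφ = -17.31″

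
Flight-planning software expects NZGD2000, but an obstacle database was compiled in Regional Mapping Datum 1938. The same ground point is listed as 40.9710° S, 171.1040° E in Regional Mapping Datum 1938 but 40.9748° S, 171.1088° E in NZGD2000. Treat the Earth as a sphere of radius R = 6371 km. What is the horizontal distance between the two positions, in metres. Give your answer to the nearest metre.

Δφ = -40.9748° − -40.9710° = -0.0038°; Δλ = 171.1088° − 171.1040° = +0.0048°.
1° along a meridian = πR/180 = 111195 m.
ΔN = Δφ × 111195 = -422.5 m; ΔE = Δλ × 111195 × cos(-40.9710°) = +0.0048 × 111195 × 0.755042 = 403.0 m.
Distance = √(ΔE² + ΔN²) = √(403.0² + (-422.5)²) = 583.9 m.

584 m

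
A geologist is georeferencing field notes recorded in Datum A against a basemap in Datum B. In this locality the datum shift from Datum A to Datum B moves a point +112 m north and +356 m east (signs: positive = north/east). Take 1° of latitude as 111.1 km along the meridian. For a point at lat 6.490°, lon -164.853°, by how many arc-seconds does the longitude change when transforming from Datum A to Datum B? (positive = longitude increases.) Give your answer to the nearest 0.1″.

At latitude 6.490°, cos φ = 0.993592.
1° of longitude at this latitude = 111.1 × cos φ = 110.39 km, so Δλ = 356.0 / 110388.0 = 0.0032250° = 11.610″.

Δλ = 11.6″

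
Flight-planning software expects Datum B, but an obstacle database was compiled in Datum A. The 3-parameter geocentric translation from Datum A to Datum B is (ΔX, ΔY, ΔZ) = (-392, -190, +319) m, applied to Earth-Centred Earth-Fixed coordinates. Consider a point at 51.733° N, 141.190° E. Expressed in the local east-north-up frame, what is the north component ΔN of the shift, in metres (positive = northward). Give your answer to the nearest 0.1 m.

At φ = 51.733°, λ = 141.190°: sin φ = 0.785133, cos φ = 0.619327, sin λ = 0.626740, cos λ = -0.779229.
ΔN = −sin φ cos λ·ΔX − sin φ sin λ·ΔY + cos φ·ΔZ = −(0.785133)(-0.779229)(-392) − (0.785133)(0.626740)(-190) + (0.619327)(319) = 51.23 m.

ΔN = 51.2 m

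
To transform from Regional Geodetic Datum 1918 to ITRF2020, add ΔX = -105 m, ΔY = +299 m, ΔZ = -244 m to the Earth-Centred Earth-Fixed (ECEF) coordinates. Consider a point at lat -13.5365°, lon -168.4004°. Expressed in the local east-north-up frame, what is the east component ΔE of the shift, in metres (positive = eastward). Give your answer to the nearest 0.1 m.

ΔE = -314.0 m

The local east axis at (φ, λ) is (−sin λ, cos λ, 0), so ΔE = −sin(-168.4004°)·(-105) + cos(-168.4004°)·299 = -314.01 m.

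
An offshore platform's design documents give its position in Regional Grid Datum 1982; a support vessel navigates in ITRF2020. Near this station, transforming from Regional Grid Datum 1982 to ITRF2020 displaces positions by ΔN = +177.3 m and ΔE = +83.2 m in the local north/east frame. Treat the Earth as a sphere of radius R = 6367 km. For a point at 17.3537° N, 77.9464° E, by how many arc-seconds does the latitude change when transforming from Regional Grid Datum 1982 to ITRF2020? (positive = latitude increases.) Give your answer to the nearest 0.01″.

Δφ = 5.74″

On a sphere of radius R, 1 rad of latitude = R, so Δφ = ΔN / R = 177.3 / 6367000 = 2.7847e-05 rad = 5.744″.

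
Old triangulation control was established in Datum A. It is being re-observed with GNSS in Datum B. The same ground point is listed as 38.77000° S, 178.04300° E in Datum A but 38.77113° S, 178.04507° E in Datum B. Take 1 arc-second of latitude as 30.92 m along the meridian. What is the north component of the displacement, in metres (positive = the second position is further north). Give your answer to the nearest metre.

ΔN = -126 m

Δφ = -38.77113° − -38.77000° = -0.00113°; Δλ = 178.04507° − 178.04300° = +0.00207°.
1° of latitude = 3600 × 30.92 = 111312 m.
ΔN = Δφ × 111312 = -125.8 m; ΔE = Δλ × 111312 × cos(-38.77000°) = +0.00207 × 111312 × 0.779666 = 179.6 m.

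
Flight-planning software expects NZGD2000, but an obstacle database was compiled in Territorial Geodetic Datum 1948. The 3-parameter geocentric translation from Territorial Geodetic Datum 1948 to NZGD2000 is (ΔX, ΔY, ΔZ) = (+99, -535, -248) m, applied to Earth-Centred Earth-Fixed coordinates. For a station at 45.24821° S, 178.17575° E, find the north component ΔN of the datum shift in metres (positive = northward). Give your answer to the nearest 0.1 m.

The local north axis is (−sin φ cos λ, −sin φ sin λ, cos φ), giving ΔN = -70.271 − 12.095 − 174.601 = -256.97 m.

ΔN = -257.0 m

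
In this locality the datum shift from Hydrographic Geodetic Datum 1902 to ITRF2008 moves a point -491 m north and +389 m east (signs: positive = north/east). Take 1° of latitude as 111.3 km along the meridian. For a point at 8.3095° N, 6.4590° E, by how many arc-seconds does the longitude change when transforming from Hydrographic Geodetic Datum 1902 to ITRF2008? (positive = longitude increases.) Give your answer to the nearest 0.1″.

Δλ = 12.7″

At latitude 8.3095°, cos φ = 0.989502.
1° of longitude at this latitude = 111.3 × cos φ = 110.13 km, so Δλ = 389.0 / 110131.6 = 0.0035321° = 12.716″.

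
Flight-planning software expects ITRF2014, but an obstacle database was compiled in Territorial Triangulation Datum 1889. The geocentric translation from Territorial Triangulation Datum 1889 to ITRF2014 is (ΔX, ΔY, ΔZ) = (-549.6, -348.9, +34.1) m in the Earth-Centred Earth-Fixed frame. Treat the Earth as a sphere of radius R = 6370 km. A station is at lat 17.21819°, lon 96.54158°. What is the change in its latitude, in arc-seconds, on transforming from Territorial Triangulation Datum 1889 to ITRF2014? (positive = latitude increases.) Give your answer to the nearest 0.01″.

Δφ = 3.78″

sin φ = 0.296011, cos φ = 0.955184, sin λ = 0.993489, cos λ = -0.113924.
North component: ΔN = −sin φ cos λ·ΔX − sin φ sin λ·ΔY + cos φ·ΔZ = −(0.296011)(-0.113924)(-549.6) − (0.296011)(0.993489)(-348.9) + (0.955184)(34.1) = 116.64 m.
1° of latitude spans πR/180 = 111177 m, so Δφ = 116.64 / 111177 × 3600 = 3.777″.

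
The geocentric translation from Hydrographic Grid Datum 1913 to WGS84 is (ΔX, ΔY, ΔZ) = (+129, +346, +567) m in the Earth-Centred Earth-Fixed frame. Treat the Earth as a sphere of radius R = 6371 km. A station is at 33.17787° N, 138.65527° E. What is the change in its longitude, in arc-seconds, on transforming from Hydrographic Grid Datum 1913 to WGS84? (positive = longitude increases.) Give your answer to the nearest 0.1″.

sin φ = 0.547240, cos φ = 0.836976, sin λ = 0.660588, cos λ = -0.750749.
East component: ΔE = −sin λ·ΔX + cos λ·ΔY = −(0.660588)(129) + (-0.750749)(346) = -344.97 m.
1° of latitude spans πR/180 = 111195 m; at latitude φ, 1° of longitude spans that × cos φ = 93067.5 m, so Δλ = -344.97 / 93067.5 × 3600 = -13.344″.

Δλ = -13.3″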